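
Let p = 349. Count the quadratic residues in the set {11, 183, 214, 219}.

(11/349) = -1 → non-residue.
(183/349) = -1 → non-residue.
(214/349) = +1 → QR.
(219/349) = +1 → QR.
Total quadratic residues among the 4: 2.

2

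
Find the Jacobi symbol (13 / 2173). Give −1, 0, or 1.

Reciprocity: 13 ≡ 1 and 2173 ≡ 1 (mod 4), so (13/2173) = +(2173/13).
Reduce top mod 13: now compute (2/13).
Pull out 2: since 13 ≡ 5 (mod 8), (2/13) = -1.
Reached (1/13) = 1. Collecting the sign flips along the way, the symbol is -1.

-1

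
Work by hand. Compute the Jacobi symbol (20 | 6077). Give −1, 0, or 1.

Pull out 2^2: since 6077 ≡ 5 (mod 8), (2/6077) = -1, so (2/6077)^2 = +1.
Reciprocity: 5 ≡ 1 and 6077 ≡ 1 (mod 4), so (5/6077) = +(6077/5).
Reduce top mod 5: now compute (2/5).
Pull out 2: since 5 ≡ 5 (mod 8), (2/5) = -1.
Reached (1/5) = 1. Collecting the sign flips along the way, the symbol is -1.

-1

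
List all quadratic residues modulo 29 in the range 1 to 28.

Square k = 1,…,14 (k and 29−k give the same square):
1²=1, 2²=4, 3²=9, 4²=16, 5²=25, 6²≡7, 7²≡20, 8²≡6, 9²≡23, 10²≡13, 11²≡5, 12²≡28, 13²≡24, 14²≡22 (mod 29).
So the quadratic residues mod 29 are {1, 4, 5, 6, 7, 9, 13, 16, 20, 22, 23, 24, 25, 28}.

1 4 5 6 7 9 13 16 20 22 23 24 25 28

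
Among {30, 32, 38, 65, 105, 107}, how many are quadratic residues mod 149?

(30/149) = +1 → QR.
(32/149) = -1 → non-residue.
(38/149) = -1 → non-residue.
(65/149) = -1 → non-residue.
(105/149) = -1 → non-residue.
(107/149) = +1 → QR.
Total quadratic residues among the 6: 2.

2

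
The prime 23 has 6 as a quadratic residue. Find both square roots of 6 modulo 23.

Since 23 ≡ 3 (mod 4), a square root of 6 is 6^((23+1)/4) = 6^6 mod 23.
Repeated squaring: 6^2≡13, 6^4≡8 (mod 23).
6^6 = 6^(4+2) ≡ 12 (mod 23).
Check: 12² = 144 ≡ 6 (mod 23). The two roots are 11 and 12.

11, 12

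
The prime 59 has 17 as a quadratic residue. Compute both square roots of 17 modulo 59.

Since 59 ≡ 3 (mod 4), a square root of 17 is 17^((59+1)/4) = 17^15 mod 59.
Repeated squaring: 17^2≡53, 17^4≡36, 17^8≡57 (mod 59).
17^15 = 17^(8+4+2+1) ≡ 28 (mod 59).
Check: 28² = 784 ≡ 17 (mod 59). The two roots are 28 and 31.

28, 31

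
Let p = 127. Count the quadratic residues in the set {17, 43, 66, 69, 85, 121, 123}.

(17/127) = +1 → QR.
(43/127) = -1 → non-residue.
(66/127) = -1 → non-residue.
(69/127) = +1 → QR.
(85/127) = -1 → non-residue.
(121/127) = +1 → QR.
(123/127) = -1 → non-residue.
Total quadratic residues among the 7: 3.

3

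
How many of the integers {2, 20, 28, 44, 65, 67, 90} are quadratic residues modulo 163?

(2/163) = -1 → non-residue.
(20/163) = -1 → non-residue.
(28/163) = -1 → non-residue.
(44/163) = -1 → non-residue.
(65/163) = +1 → QR.
(67/163) = -1 → non-residue.
(90/163) = +1 → QR.
Total quadratic residues among the 7: 2.

2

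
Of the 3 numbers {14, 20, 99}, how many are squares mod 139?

2

(14/139) = -1 → non-residue.
(20/139) = +1 → QR.
(99/139) = +1 → QR.
Total quadratic residues among the 3: 2.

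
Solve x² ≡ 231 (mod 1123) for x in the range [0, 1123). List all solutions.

Since 1123 ≡ 3 (mod 4), a square root of 231 is 231^((1123+1)/4) = 231^281 mod 1123.
Repeated squaring: 231^2≡580, 231^4≡623, 231^8≡694, 231^16≡992, 231^32≡316, 231^64≡1032, 231^128≡420, 231^256≡89 (mod 1123).
231^281 = 231^(256+16+8+1) ≡ 60 (mod 1123).
Check: 60² = 3600 ≡ 231 (mod 1123). The two roots are 60 and 1063.

60, 1063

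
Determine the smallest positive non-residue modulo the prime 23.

5

(2/23) = +1, so 2 is a residue.
(3/23) = +1, so 3 is a residue.
(4/23) = +1, so 4 is a residue.
(5/23) = −1, so 5 is the smallest positive non-residue mod 23.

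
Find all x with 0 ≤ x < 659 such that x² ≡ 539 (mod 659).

183, 476

Since 659 ≡ 3 (mod 4), a square root of 539 is 539^((659+1)/4) = 539^165 mod 659.
Repeated squaring: 539^2≡561, 539^4≡378, 539^8≡540, 539^16≡322, 539^32≡221, 539^64≡75, 539^128≡353 (mod 659).
539^165 = 539^(128+32+4+1) ≡ 183 (mod 659).
Check: 183² = 33489 ≡ 539 (mod 659). The two roots are 183 and 476.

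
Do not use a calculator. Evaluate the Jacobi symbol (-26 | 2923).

-1

First reduce: -26 ≡ 2897 (mod 2923).
Reciprocity: 2897 ≡ 1 and 2923 ≡ 3 (mod 4), so (2897/2923) = +(2923/2897).
Reduce top mod 2897: now compute (26/2897).
Pull out 2: since 2897 ≡ 1 (mod 8), (2/2897) = +1.
Reciprocity: 13 ≡ 1 and 2897 ≡ 1 (mod 4), so (13/2897) = +(2897/13).
Reduce top mod 13: now compute (11/13).
Reciprocity: 11 ≡ 3 and 13 ≡ 1 (mod 4), so (11/13) = +(13/11).
Reduce top mod 11: now compute (2/11).
Pull out 2: since 11 ≡ 3 (mod 8), (2/11) = -1.
Reached (1/11) = 1. Collecting the sign flips along the way, the symbol is -1.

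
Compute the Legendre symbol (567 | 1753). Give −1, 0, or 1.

-1

Reciprocity: 567 ≡ 3 and 1753 ≡ 1 (mod 4), so (567/1753) = +(1753/567).
Reduce top mod 567: now compute (52/567).
Pull out 2^2: since 567 ≡ 7 (mod 8), (2/567) = +1, so (2/567)^2 = +1.
Reciprocity: 13 ≡ 1 and 567 ≡ 3 (mod 4), so (13/567) = +(567/13).
Reduce top mod 13: now compute (8/13).
Pull out 2^3: since 13 ≡ 5 (mod 8), (2/13) = -1, so (2/13)^3 = -1.
Reached (1/13) = 1. Collecting the sign flips along the way, the symbol is -1.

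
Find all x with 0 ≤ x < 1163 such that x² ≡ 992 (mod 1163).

140, 1023

Since 1163 ≡ 3 (mod 4), a square root of 992 is 992^((1163+1)/4) = 992^291 mod 1163.
Repeated squaring: 992^2≡166, 992^4≡807, 992^8≡1132, 992^16≡961, 992^32≡99, 992^64≡497, 992^128≡453, 992^256≡521 (mod 1163).
992^291 = 992^(256+32+2+1) ≡ 140 (mod 1163).
Check: 140² = 19600 ≡ 992 (mod 1163). The two roots are 140 and 1023.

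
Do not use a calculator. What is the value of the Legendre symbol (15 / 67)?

1

Reciprocity: 15 ≡ 3 and 67 ≡ 3 (mod 4), so (15/67) = −(67/15).
Reduce top mod 15: now compute (7/15).
Reciprocity: 7 ≡ 3 and 15 ≡ 3 (mod 4), so (7/15) = −(15/7).
Reduce top mod 7: now compute (1/7).
Reached (1/7) = 1. Collecting the sign flips along the way, the symbol is +1.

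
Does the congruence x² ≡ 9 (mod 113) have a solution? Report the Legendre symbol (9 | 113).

Reciprocity: 9 ≡ 1 and 113 ≡ 1 (mod 4), so (9/113) = +(113/9).
Reduce top mod 9: now compute (5/9).
Reciprocity: 5 ≡ 1 and 9 ≡ 1 (mod 4), so (5/9) = +(9/5).
Reduce top mod 5: now compute (4/5).
Pull out 2^2: since 5 ≡ 5 (mod 8), (2/5) = -1, so (2/5)^2 = +1.
Reached (1/5) = 1. Collecting the sign flips along the way, the symbol is +1.

1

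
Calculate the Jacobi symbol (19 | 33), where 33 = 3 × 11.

Reciprocity: 19 ≡ 3 and 33 ≡ 1 (mod 4), so (19/33) = +(33/19).
Reduce top mod 19: now compute (14/19).
Pull out 2: since 19 ≡ 3 (mod 8), (2/19) = -1.
Reciprocity: 7 ≡ 3 and 19 ≡ 3 (mod 4), so (7/19) = −(19/7).
Reduce top mod 7: now compute (5/7).
Reciprocity: 5 ≡ 1 and 7 ≡ 3 (mod 4), so (5/7) = +(7/5).
Reduce top mod 5: now compute (2/5).
Pull out 2: since 5 ≡ 5 (mod 8), (2/5) = -1.
Reached (1/5) = 1. Collecting the sign flips along the way, the symbol is -1.

-1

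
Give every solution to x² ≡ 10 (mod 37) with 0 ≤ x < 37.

11, 26

37 ≡ 1 (mod 4), so we find a root by search.
Trying successive values, 11² = 121 ≡ 10 (mod 37). The other root is 37 − 11 = 26.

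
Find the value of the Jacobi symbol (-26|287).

First reduce: -26 ≡ 261 (mod 287).
Reciprocity: 261 ≡ 1 and 287 ≡ 3 (mod 4), so (261/287) = +(287/261).
Reduce top mod 261: now compute (26/261).
Pull out 2: since 261 ≡ 5 (mod 8), (2/261) = -1.
Reciprocity: 13 ≡ 1 and 261 ≡ 1 (mod 4), so (13/261) = +(261/13).
Reduce top mod 13: now compute (1/13).
Reached (1/13) = 1. Collecting the sign flips along the way, the symbol is -1.

-1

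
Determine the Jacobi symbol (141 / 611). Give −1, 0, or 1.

Reciprocity: 141 ≡ 1 and 611 ≡ 3 (mod 4), so (141/611) = +(611/141).
Reduce top mod 141: now compute (47/141).
Reciprocity: 47 ≡ 3 and 141 ≡ 1 (mod 4), so (47/141) = +(141/47).
Reduce top mod 47: now compute (0/47).
Top reduces to 0: gcd > 1, so the symbol is 0.

0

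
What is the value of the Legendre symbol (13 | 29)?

Euler's criterion: (13/29) ≡ 13^14 (mod 29).
13^2 ≡ 24 (mod 29)
13^4 ≡ 25 (mod 29)
13^8 ≡ 16 (mod 29)
13^14 = 13^(8+4+2) ≡ 1 (mod 29).
Result is 1, so (13/29) = 1.

1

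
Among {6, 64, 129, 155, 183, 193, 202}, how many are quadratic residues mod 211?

(6/211) = +1 → QR.
(64/211) = +1 → QR.
(129/211) = -1 → non-residue.
(155/211) = -1 → non-residue.
(183/211) = +1 → QR.
(193/211) = +1 → QR.
(202/211) = -1 → non-residue.
Total quadratic residues among the 7: 4.

4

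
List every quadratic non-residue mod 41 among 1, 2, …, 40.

3, 6, 7, 11, 12, 13, 14, 15, 17, 19, 22, 24, 26, 27, 28, 29, 30, 34, 35, 38

Square k = 1,…,20 (k and 41−k give the same square):
1²=1, 2²=4, 3²=9, 4²=16, 5²=25, 6²=36, 7²≡8, 8²≡23, 9²≡40, 10²≡18, 11²≡39, 12²≡21, 13²≡5, 14²≡32, 15²≡20, 16²≡10, 17²≡2, 18²≡37, 19²≡33, 20²≡31 (mod 41).
The residues are {1, 2, 4, 5, 8, 9, 10, 16, 18, 20, 21, 23, 25, 31, 32, 33, 36, 37, 39, 40}; the non-residues are the remaining 20 nonzero classes.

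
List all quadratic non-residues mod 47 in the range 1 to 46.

Square k = 1,…,23 (k and 47−k give the same square):
1²=1, 2²=4, 3²=9, 4²=16, 5²=25, 6²=36, 7²≡2, 8²≡17, 9²≡34, 10²≡6, 11²≡27, 12²≡3, 13²≡28, 14²≡8, 15²≡37, 16²≡21, 17²≡7, 18²≡42, 19²≡32, 20²≡24, 21²≡18, 22²≡14, 23²≡12 (mod 47).
The residues are {1, 2, 3, 4, 6, 7, 8, 9, 12, 14, 16, 17, 18, 21, 24, 25, 27, 28, 32, 34, 36, 37, 42}; the non-residues are the remaining 23 nonzero classes.

5 10 11 13 15 19 20 22 23 26 29 30 31 33 35 38 39 40 41 43 44 45 46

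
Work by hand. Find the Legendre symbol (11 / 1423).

-1

Reciprocity: 11 ≡ 3 and 1423 ≡ 3 (mod 4), so (11/1423) = −(1423/11).
Reduce top mod 11: now compute (4/11).
Pull out 2^2: since 11 ≡ 3 (mod 8), (2/11) = -1, so (2/11)^2 = +1.
Reached (1/11) = 1. Collecting the sign flips along the way, the symbol is -1.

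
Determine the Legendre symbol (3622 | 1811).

0

First reduce: 3622 ≡ 0 (mod 1811).
Top reduces to 0: gcd > 1, so the symbol is 0.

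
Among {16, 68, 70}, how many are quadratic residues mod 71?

(16/71) = +1 → QR.
(68/71) = -1 → non-residue.
(70/71) = -1 → non-residue.
Total quadratic residues among the 3: 1.

1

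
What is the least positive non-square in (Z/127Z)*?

3

(2/127) = +1, so 2 is a residue.
(3/127) = −1, so 3 is the smallest positive non-residue mod 127.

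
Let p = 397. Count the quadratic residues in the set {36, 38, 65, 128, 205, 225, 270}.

(36/397) = +1 → QR.
(38/397) = -1 → non-residue.
(65/397) = +1 → QR.
(128/397) = -1 → non-residue.
(205/397) = +1 → QR.
(225/397) = +1 → QR.
(270/397) = +1 → QR.
Total quadratic residues among the 7: 5.

5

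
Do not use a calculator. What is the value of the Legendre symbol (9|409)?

1

Reciprocity: 9 ≡ 1 and 409 ≡ 1 (mod 4), so (9/409) = +(409/9).
Reduce top mod 9: now compute (4/9).
Pull out 2^2: since 9 ≡ 1 (mod 8), (2/9) = +1, so (2/9)^2 = +1.
Reached (1/9) = 1. Collecting the sign flips along the way, the symbol is +1.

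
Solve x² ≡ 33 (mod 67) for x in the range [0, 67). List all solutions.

10, 57

Since 67 ≡ 3 (mod 4), a square root of 33 is 33^((67+1)/4) = 33^17 mod 67.
Repeated squaring: 33^2≡17, 33^4≡21, 33^8≡39, 33^16≡47 (mod 67).
33^17 = 33^(16+1) ≡ 10 (mod 67).
Check: 10² = 100 ≡ 33 (mod 67). The two roots are 10 and 57.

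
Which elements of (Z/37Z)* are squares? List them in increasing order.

Square k = 1,…,18 (k and 37−k give the same square):
1²=1, 2²=4, 3²=9, 4²=16, 5²=25, 6²=36, 7²≡12, 8²≡27, 9²≡7, 10²≡26, 11²≡10, 12²≡33, 13²≡21, 14²≡11, 15²≡3, 16²≡34, 17²≡30, 18²≡28 (mod 37).
So the quadratic residues mod 37 are {1, 3, 4, 7, 9, 10, 11, 12, 16, 21, 25, 26, 27, 28, 30, 33, 34, 36}.

1 3 4 7 9 10 11 12 16 21 25 26 27 28 30 33 34 36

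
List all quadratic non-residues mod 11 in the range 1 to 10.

Square k = 1,…,5 (k and 11−k give the same square):
1²=1, 2²=4, 3²=9, 4²≡5, 5²≡3 (mod 11).
The residues are {1, 3, 4, 5, 9}; the non-residues are the remaining 5 nonzero classes.

2,6,7,8,10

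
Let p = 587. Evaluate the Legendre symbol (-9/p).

First reduce: -9 ≡ 578 (mod 587).
Pull out 2: since 587 ≡ 3 (mod 8), (2/587) = -1.
Reciprocity: 289 ≡ 1 and 587 ≡ 3 (mod 4), so (289/587) = +(587/289).
Reduce top mod 289: now compute (9/289).
Reciprocity: 9 ≡ 1 and 289 ≡ 1 (mod 4), so (9/289) = +(289/9).
Reduce top mod 9: now compute (1/9).
Reached (1/9) = 1. Collecting the sign flips along the way, the symbol is -1.

-1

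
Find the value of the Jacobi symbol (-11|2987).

First reduce: -11 ≡ 2976 (mod 2987).
Pull out 2^5: since 2987 ≡ 3 (mod 8), (2/2987) = -1, so (2/2987)^5 = -1.
Reciprocity: 93 ≡ 1 and 2987 ≡ 3 (mod 4), so (93/2987) = +(2987/93).
Reduce top mod 93: now compute (11/93).
Reciprocity: 11 ≡ 3 and 93 ≡ 1 (mod 4), so (11/93) = +(93/11).
Reduce top mod 11: now compute (5/11).
Reciprocity: 5 ≡ 1 and 11 ≡ 3 (mod 4), so (5/11) = +(11/5).
Reduce top mod 5: now compute (1/5).
Reached (1/5) = 1. Collecting the sign flips along the way, the symbol is -1.

-1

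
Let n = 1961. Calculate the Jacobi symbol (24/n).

Pull out 2^3: since 1961 ≡ 1 (mod 8), (2/1961) = +1, so (2/1961)^3 = +1.
Reciprocity: 3 ≡ 3 and 1961 ≡ 1 (mod 4), so (3/1961) = +(1961/3).
Reduce top mod 3: now compute (2/3).
Pull out 2: since 3 ≡ 3 (mod 8), (2/3) = -1.
Reached (1/3) = 1. Collecting the sign flips along the way, the symbol is -1.

-1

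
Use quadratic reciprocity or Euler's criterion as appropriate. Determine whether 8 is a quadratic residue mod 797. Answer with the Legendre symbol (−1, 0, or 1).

Euler's criterion: (8/797) ≡ 8^398 (mod 797).
8^2 ≡ 64 (mod 797)
8^4 ≡ 111 (mod 797)
8^8 ≡ 366 (mod 797)
8^16 ≡ 60 (mod 797)
8^32 ≡ 412 (mod 797)
8^64 ≡ 780 (mod 797)
8^128 ≡ 289 (mod 797)
8^256 ≡ 633 (mod 797)
8^398 = 8^(256+128+8+4+2) ≡ 796 (mod 797).
Result is 796 ≡ −1, so (8/797) = −1.

-1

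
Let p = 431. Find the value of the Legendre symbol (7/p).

Reciprocity: 7 ≡ 3 and 431 ≡ 3 (mod 4), so (7/431) = −(431/7).
Reduce top mod 7: now compute (4/7).
Pull out 2^2: since 7 ≡ 7 (mod 8), (2/7) = +1, so (2/7)^2 = +1.
Reached (1/7) = 1. Collecting the sign flips along the way, the symbol is -1.

-1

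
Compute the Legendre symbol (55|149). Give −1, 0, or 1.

Euler's criterion: (55/149) ≡ 55^74 (mod 149).
55^2 ≡ 45 (mod 149)
55^4 ≡ 88 (mod 149)
55^8 ≡ 145 (mod 149)
55^16 ≡ 16 (mod 149)
55^32 ≡ 107 (mod 149)
55^64 ≡ 125 (mod 149)
55^74 = 55^(64+8+2) ≡ 148 (mod 149).
Result is 148 ≡ −1, so (55/149) = −1.

-1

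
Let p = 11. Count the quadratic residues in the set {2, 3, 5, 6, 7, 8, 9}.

3

(2/11) = -1 → non-residue.
(3/11) = +1 → QR.
(5/11) = +1 → QR.
(6/11) = -1 → non-residue.
(7/11) = -1 → non-residue.
(8/11) = -1 → non-residue.
(9/11) = +1 → QR.
Total quadratic residues among the 7: 3.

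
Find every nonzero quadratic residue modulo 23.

1,2,3,4,6,8,9,12,13,16,18

Square k = 1,…,11 (k and 23−k give the same square):
1²=1, 2²=4, 3²=9, 4²=16, 5²≡2, 6²≡13, 7²≡3, 8²≡18, 9²≡12, 10²≡8, 11²≡6 (mod 23).
So the quadratic residues mod 23 are {1, 2, 3, 4, 6, 8, 9, 12, 13, 16, 18}.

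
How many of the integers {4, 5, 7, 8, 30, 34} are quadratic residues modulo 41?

3

(4/41) = +1 → QR.
(5/41) = +1 → QR.
(7/41) = -1 → non-residue.
(8/41) = +1 → QR.
(30/41) = -1 → non-residue.
(34/41) = -1 → non-residue.
Total quadratic residues among the 6: 3.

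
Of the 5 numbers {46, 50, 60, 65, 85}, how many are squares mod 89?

(46/89) = -1 → non-residue.
(50/89) = +1 → QR.
(60/89) = -1 → non-residue.
(65/89) = -1 → non-residue.
(85/89) = +1 → QR.
Total quadratic residues among the 5: 2.

2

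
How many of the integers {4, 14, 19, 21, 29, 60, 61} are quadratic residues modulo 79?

3

(4/79) = +1 → QR.
(14/79) = -1 → non-residue.
(19/79) = +1 → QR.
(21/79) = +1 → QR.
(29/79) = -1 → non-residue.
(60/79) = -1 → non-residue.
(61/79) = -1 → non-residue.
Total quadratic residues among the 7: 3.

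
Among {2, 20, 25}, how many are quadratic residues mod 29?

2

(2/29) = -1 → non-residue.
(20/29) = +1 → QR.
(25/29) = +1 → QR.
Total quadratic residues among the 3: 2.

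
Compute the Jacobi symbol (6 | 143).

1

Pull out 2: since 143 ≡ 7 (mod 8), (2/143) = +1.
Reciprocity: 3 ≡ 3 and 143 ≡ 3 (mod 4), so (3/143) = −(143/3).
Reduce top mod 3: now compute (2/3).
Pull out 2: since 3 ≡ 3 (mod 8), (2/3) = -1.
Reached (1/3) = 1. Collecting the sign flips along the way, the symbol is +1.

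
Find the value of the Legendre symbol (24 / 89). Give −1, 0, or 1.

Pull out 2^3: since 89 ≡ 1 (mod 8), (2/89) = +1, so (2/89)^3 = +1.
Reciprocity: 3 ≡ 3 and 89 ≡ 1 (mod 4), so (3/89) = +(89/3).
Reduce top mod 3: now compute (2/3).
Pull out 2: since 3 ≡ 3 (mod 8), (2/3) = -1.
Reached (1/3) = 1. Collecting the sign flips along the way, the symbol is -1.

-1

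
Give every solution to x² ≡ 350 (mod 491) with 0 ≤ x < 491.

Since 491 ≡ 3 (mod 4), a square root of 350 is 350^((491+1)/4) = 350^123 mod 491.
Repeated squaring: 350^2≡241, 350^4≡143, 350^8≡318, 350^16≡469, 350^32≡484, 350^64≡49 (mod 491).
350^123 = 350^(64+32+16+8+2+1) ≡ 462 (mod 491).
Check: 462² = 213444 ≡ 350 (mod 491). The two roots are 29 and 462.

29, 462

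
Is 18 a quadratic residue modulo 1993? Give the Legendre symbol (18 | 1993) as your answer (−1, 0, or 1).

1

Pull out 2: since 1993 ≡ 1 (mod 8), (2/1993) = +1.
Reciprocity: 9 ≡ 1 and 1993 ≡ 1 (mod 4), so (9/1993) = +(1993/9).
Reduce top mod 9: now compute (4/9).
Pull out 2^2: since 9 ≡ 1 (mod 8), (2/9) = +1, so (2/9)^2 = +1.
Reached (1/9) = 1. Collecting the sign flips along the way, the symbol is +1.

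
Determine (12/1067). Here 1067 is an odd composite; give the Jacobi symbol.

Pull out 2^2: since 1067 ≡ 3 (mod 8), (2/1067) = -1, so (2/1067)^2 = +1.
Reciprocity: 3 ≡ 3 and 1067 ≡ 3 (mod 4), so (3/1067) = −(1067/3).
Reduce top mod 3: now compute (2/3).
Pull out 2: since 3 ≡ 3 (mod 8), (2/3) = -1.
Reached (1/3) = 1. Collecting the sign flips along the way, the symbol is +1.

1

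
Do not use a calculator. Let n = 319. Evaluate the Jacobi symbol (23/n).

Reciprocity: 23 ≡ 3 and 319 ≡ 3 (mod 4), so (23/319) = −(319/23).
Reduce top mod 23: now compute (20/23).
Pull out 2^2: since 23 ≡ 7 (mod 8), (2/23) = +1, so (2/23)^2 = +1.
Reciprocity: 5 ≡ 1 and 23 ≡ 3 (mod 4), so (5/23) = +(23/5).
Reduce top mod 5: now compute (3/5).
Reciprocity: 3 ≡ 3 and 5 ≡ 1 (mod 4), so (3/5) = +(5/3).
Reduce top mod 3: now compute (2/3).
Pull out 2: since 3 ≡ 3 (mod 8), (2/3) = -1.
Reached (1/3) = 1. Collecting the sign flips along the way, the symbol is +1.

1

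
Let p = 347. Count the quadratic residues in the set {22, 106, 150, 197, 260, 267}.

(22/347) = -1 → non-residue.
(106/347) = -1 → non-residue.
(150/347) = -1 → non-residue.
(197/347) = +1 → QR.
(260/347) = -1 → non-residue.
(267/347) = +1 → QR.
Total quadratic residues among the 6: 2.

2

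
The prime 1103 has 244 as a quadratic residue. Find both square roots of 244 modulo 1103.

Since 1103 ≡ 3 (mod 4), a square root of 244 is 244^((1103+1)/4) = 244^276 mod 1103.
Repeated squaring: 244^2≡1077, 244^4≡676, 244^8≡334, 244^16≡153, 244^32≡246, 244^64≡954, 244^128≡141, 244^256≡27 (mod 1103).
244^276 = 244^(256+16+4) ≡ 863 (mod 1103).
Check: 863² = 744769 ≡ 244 (mod 1103). The two roots are 240 and 863.

240, 863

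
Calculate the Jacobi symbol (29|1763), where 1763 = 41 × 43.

Reciprocity: 29 ≡ 1 and 1763 ≡ 3 (mod 4), so (29/1763) = +(1763/29).
Reduce top mod 29: now compute (23/29).
Reciprocity: 23 ≡ 3 and 29 ≡ 1 (mod 4), so (23/29) = +(29/23).
Reduce top mod 23: now compute (6/23).
Pull out 2: since 23 ≡ 7 (mod 8), (2/23) = +1.
Reciprocity: 3 ≡ 3 and 23 ≡ 3 (mod 4), so (3/23) = −(23/3).
Reduce top mod 3: now compute (2/3).
Pull out 2: since 3 ≡ 3 (mod 8), (2/3) = -1.
Reached (1/3) = 1. Collecting the sign flips along the way, the symbol is +1.

1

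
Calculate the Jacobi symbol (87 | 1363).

Reciprocity: 87 ≡ 3 and 1363 ≡ 3 (mod 4), so (87/1363) = −(1363/87).
Reduce top mod 87: now compute (58/87).
Pull out 2: since 87 ≡ 7 (mod 8), (2/87) = +1.
Reciprocity: 29 ≡ 1 and 87 ≡ 3 (mod 4), so (29/87) = +(87/29).
Reduce top mod 29: now compute (0/29).
Top reduces to 0: gcd > 1, so the symbol is 0.

0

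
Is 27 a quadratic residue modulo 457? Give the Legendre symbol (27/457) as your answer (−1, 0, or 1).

Reciprocity: 27 ≡ 3 and 457 ≡ 1 (mod 4), so (27/457) = +(457/27).
Reduce top mod 27: now compute (25/27).
Reciprocity: 25 ≡ 1 and 27 ≡ 3 (mod 4), so (25/27) = +(27/25).
Reduce top mod 25: now compute (2/25).
Pull out 2: since 25 ≡ 1 (mod 8), (2/25) = +1.
Reached (1/25) = 1. Collecting the sign flips along the way, the symbol is +1.

1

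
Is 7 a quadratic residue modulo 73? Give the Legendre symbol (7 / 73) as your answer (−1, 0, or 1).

Reciprocity: 7 ≡ 3 and 73 ≡ 1 (mod 4), so (7/73) = +(73/7).
Reduce top mod 7: now compute (3/7).
Reciprocity: 3 ≡ 3 and 7 ≡ 3 (mod 4), so (3/7) = −(7/3).
Reduce top mod 3: now compute (1/3).
Reached (1/3) = 1. Collecting the sign flips along the way, the symbol is -1.

-1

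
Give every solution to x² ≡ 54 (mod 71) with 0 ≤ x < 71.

Since 71 ≡ 3 (mod 4), a square root of 54 is 54^((71+1)/4) = 54^18 mod 71.
Repeated squaring: 54^2≡5, 54^4≡25, 54^8≡57, 54^16≡54 (mod 71).
54^18 = 54^(16+2) ≡ 57 (mod 71).
Check: 57² = 3249 ≡ 54 (mod 71). The two roots are 14 and 57.

14, 57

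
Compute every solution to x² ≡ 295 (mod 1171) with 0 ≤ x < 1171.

Since 1171 ≡ 3 (mod 4), a square root of 295 is 295^((1171+1)/4) = 295^293 mod 1171.
Repeated squaring: 295^2≡371, 295^4≡634, 295^8≡303, 295^16≡471, 295^32≡522, 295^64≡812, 295^128≡71, 295^256≡357 (mod 1171).
295^293 = 295^(256+32+4+1) ≡ 587 (mod 1171).
Check: 587² = 344569 ≡ 295 (mod 1171). The two roots are 584 and 587.

584, 587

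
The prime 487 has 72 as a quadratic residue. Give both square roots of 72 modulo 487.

Since 487 ≡ 3 (mod 4), a square root of 72 is 72^((487+1)/4) = 72^122 mod 487.
Repeated squaring: 72^2≡314, 72^4≡222, 72^8≡97, 72^16≡156, 72^32≡473, 72^64≡196 (mod 487).
72^122 = 72^(64+32+16+8+2) ≡ 428 (mod 487).
Check: 428² = 183184 ≡ 72 (mod 487). The two roots are 59 and 428.

59, 428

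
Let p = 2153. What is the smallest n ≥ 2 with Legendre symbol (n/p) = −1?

(2/2153) = +1, so 2 is a residue.
(3/2153) = −1, so 3 is the smallest positive non-residue mod 2153.

3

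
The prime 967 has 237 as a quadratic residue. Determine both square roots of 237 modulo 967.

414, 553

Since 967 ≡ 3 (mod 4), a square root of 237 is 237^((967+1)/4) = 237^242 mod 967.
Repeated squaring: 237^2≡83, 237^4≡120, 237^8≡862, 237^16≡388, 237^32≡659, 237^64≡98, 237^128≡901 (mod 967).
237^242 = 237^(128+64+32+16+2) ≡ 553 (mod 967).
Check: 553² = 305809 ≡ 237 (mod 967). The two roots are 414 and 553.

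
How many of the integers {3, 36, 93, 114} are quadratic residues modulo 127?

1

(3/127) = -1 → non-residue.
(36/127) = +1 → QR.
(93/127) = -1 → non-residue.
(114/127) = -1 → non-residue.
Total quadratic residues among the 4: 1.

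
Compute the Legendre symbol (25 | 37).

Euler's criterion: (25/37) ≡ 25^18 (mod 37).
25^2 ≡ 33 (mod 37)
25^4 ≡ 16 (mod 37)
25^8 ≡ 34 (mod 37)
25^16 ≡ 9 (mod 37)
25^18 = 25^(16+2) ≡ 1 (mod 37).
Result is 1, so (25/37) = 1.

1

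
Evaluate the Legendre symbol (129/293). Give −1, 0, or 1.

-1

Euler's criterion: (129/293) ≡ 129^146 (mod 293).
129^2 ≡ 233 (mod 293)
129^4 ≡ 84 (mod 293)
129^8 ≡ 24 (mod 293)
129^16 ≡ 283 (mod 293)
129^32 ≡ 100 (mod 293)
129^64 ≡ 38 (mod 293)
129^128 ≡ 272 (mod 293)
129^146 = 129^(128+16+2) ≡ 292 (mod 293).
Result is 292 ≡ −1, so (129/293) = −1.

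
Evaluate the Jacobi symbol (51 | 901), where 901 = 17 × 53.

0

Reciprocity: 51 ≡ 3 and 901 ≡ 1 (mod 4), so (51/901) = +(901/51).
Reduce top mod 51: now compute (34/51).
Pull out 2: since 51 ≡ 3 (mod 8), (2/51) = -1.
Reciprocity: 17 ≡ 1 and 51 ≡ 3 (mod 4), so (17/51) = +(51/17).
Reduce top mod 17: now compute (0/17).
Top reduces to 0: gcd > 1, so the symbol is 0.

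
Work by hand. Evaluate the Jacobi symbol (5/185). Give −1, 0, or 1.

0

Reciprocity: 5 ≡ 1 and 185 ≡ 1 (mod 4), so (5/185) = +(185/5).
Reduce top mod 5: now compute (0/5).
Top reduces to 0: gcd > 1, so the symbol is 0.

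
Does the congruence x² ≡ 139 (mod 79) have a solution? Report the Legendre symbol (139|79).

Euler's criterion: (139/79) ≡ 60^39 (mod 79).
60^2 ≡ 45 (mod 79)
60^4 ≡ 50 (mod 79)
60^8 ≡ 51 (mod 79)
60^16 ≡ 73 (mod 79)
60^32 ≡ 36 (mod 79)
60^39 = 60^(32+4+2+1) ≡ 78 (mod 79).
Result is 78 ≡ −1, so (139/79) = −1.

-1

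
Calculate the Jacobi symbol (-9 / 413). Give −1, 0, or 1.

First reduce: -9 ≡ 404 (mod 413).
Pull out 2^2: since 413 ≡ 5 (mod 8), (2/413) = -1, so (2/413)^2 = +1.
Reciprocity: 101 ≡ 1 and 413 ≡ 1 (mod 4), so (101/413) = +(413/101).
Reduce top mod 101: now compute (9/101).
Reciprocity: 9 ≡ 1 and 101 ≡ 1 (mod 4), so (9/101) = +(101/9).
Reduce top mod 9: now compute (2/9).
Pull out 2: since 9 ≡ 1 (mod 8), (2/9) = +1.
Reached (1/9) = 1. Collecting the sign flips along the way, the symbol is +1.

1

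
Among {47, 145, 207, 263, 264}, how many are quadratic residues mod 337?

(47/337) = +1 → QR.
(145/337) = +1 → QR.
(207/337) = -1 → non-residue.
(263/337) = +1 → QR.
(264/337) = -1 → non-residue.
Total quadratic residues among the 5: 3.

3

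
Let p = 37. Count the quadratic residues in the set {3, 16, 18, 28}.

3

(3/37) = +1 → QR.
(16/37) = +1 → QR.
(18/37) = -1 → non-residue.
(28/37) = +1 → QR.
Total quadratic residues among the 4: 3.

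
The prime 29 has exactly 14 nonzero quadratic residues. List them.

1 4 5 6 7 9 13 16 20 22 23 24 25 28

Square k = 1,…,14 (k and 29−k give the same square):
1²=1, 2²=4, 3²=9, 4²=16, 5²=25, 6²≡7, 7²≡20, 8²≡6, 9²≡23, 10²≡13, 11²≡5, 12²≡28, 13²≡24, 14²≡22 (mod 29).
So the quadratic residues mod 29 are {1, 4, 5, 6, 7, 9, 13, 16, 20, 22, 23, 24, 25, 28}.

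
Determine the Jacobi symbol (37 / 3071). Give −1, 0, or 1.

0

Reciprocity: 37 ≡ 1 and 3071 ≡ 3 (mod 4), so (37/3071) = +(3071/37).
Reduce top mod 37: now compute (0/37).
Top reduces to 0: gcd > 1, so the symbol is 0.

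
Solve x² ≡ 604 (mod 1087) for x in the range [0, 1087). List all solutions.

Since 1087 ≡ 3 (mod 4), a square root of 604 is 604^((1087+1)/4) = 604^272 mod 1087.
Repeated squaring: 604^2≡671, 604^4≡223, 604^8≡814, 604^16≡613, 604^32≡754, 604^64≡15, 604^128≡225, 604^256≡623 (mod 1087).
604^272 = 604^(256+16) ≡ 362 (mod 1087).
Check: 362² = 131044 ≡ 604 (mod 1087). The two roots are 362 and 725.

362, 725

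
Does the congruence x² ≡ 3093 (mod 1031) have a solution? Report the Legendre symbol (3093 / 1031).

First reduce: 3093 ≡ 0 (mod 1031).
Top reduces to 0: gcd > 1, so the symbol is 0.

0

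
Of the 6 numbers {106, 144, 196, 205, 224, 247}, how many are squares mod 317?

(106/317) = -1 → non-residue.
(144/317) = +1 → QR.
(196/317) = +1 → QR.
(205/317) = +1 → QR.
(224/317) = -1 → non-residue.
(247/317) = +1 → QR.
Total quadratic residues among the 6: 4.

4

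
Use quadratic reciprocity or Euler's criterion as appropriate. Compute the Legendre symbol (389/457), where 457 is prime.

1

Euler's criterion: (389/457) ≡ 389^228 (mod 457).
389^2 ≡ 54 (mod 457)
389^4 ≡ 174 (mod 457)
389^8 ≡ 114 (mod 457)
389^16 ≡ 200 (mod 457)
389^32 ≡ 241 (mod 457)
389^64 ≡ 42 (mod 457)
389^128 ≡ 393 (mod 457)
389^228 = 389^(128+64+32+4) ≡ 1 (mod 457).
Result is 1, so (389/457) = 1.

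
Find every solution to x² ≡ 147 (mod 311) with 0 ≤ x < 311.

136, 175

Since 311 ≡ 3 (mod 4), a square root of 147 is 147^((311+1)/4) = 147^78 mod 311.
Repeated squaring: 147^2≡150, 147^4≡108, 147^8≡157, 147^16≡80, 147^32≡180, 147^64≡56 (mod 311).
147^78 = 147^(64+8+4+2) ≡ 175 (mod 311).
Check: 175² = 30625 ≡ 147 (mod 311). The two roots are 136 and 175.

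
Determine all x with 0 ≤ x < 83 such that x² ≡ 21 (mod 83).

41, 42

Since 83 ≡ 3 (mod 4), a square root of 21 is 21^((83+1)/4) = 21^21 mod 83.
Repeated squaring: 21^2≡26, 21^4≡12, 21^8≡61, 21^16≡69 (mod 83).
21^21 = 21^(16+4+1) ≡ 41 (mod 83).
Check: 41² = 1681 ≡ 21 (mod 83). The two roots are 41 and 42.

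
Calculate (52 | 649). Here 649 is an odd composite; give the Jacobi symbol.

Pull out 2^2: since 649 ≡ 1 (mod 8), (2/649) = +1, so (2/649)^2 = +1.
Reciprocity: 13 ≡ 1 and 649 ≡ 1 (mod 4), so (13/649) = +(649/13).
Reduce top mod 13: now compute (12/13).
Pull out 2^2: since 13 ≡ 5 (mod 8), (2/13) = -1, so (2/13)^2 = +1.
Reciprocity: 3 ≡ 3 and 13 ≡ 1 (mod 4), so (3/13) = +(13/3).
Reduce top mod 3: now compute (1/3).
Reached (1/3) = 1. Collecting the sign flips along the way, the symbol is +1.

1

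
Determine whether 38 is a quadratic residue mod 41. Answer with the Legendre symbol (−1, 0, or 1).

-1

Pull out 2: since 41 ≡ 1 (mod 8), (2/41) = +1.
Reciprocity: 19 ≡ 3 and 41 ≡ 1 (mod 4), so (19/41) = +(41/19).
Reduce top mod 19: now compute (3/19).
Reciprocity: 3 ≡ 3 and 19 ≡ 3 (mod 4), so (3/19) = −(19/3).
Reduce top mod 3: now compute (1/3).
Reached (1/3) = 1. Collecting the sign flips along the way, the symbol is -1.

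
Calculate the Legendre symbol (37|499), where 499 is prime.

Euler's criterion: (37/499) ≡ 37^249 (mod 499).
37^2 ≡ 371 (mod 499)
37^4 ≡ 416 (mod 499)
37^8 ≡ 402 (mod 499)
37^16 ≡ 427 (mod 499)
37^32 ≡ 194 (mod 499)
37^64 ≡ 211 (mod 499)
37^128 ≡ 110 (mod 499)
37^249 = 37^(128+64+32+16+8+1) ≡ 498 (mod 499).
Result is 498 ≡ −1, so (37/499) = −1.

-1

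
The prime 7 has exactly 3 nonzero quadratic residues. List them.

Square k = 1,…,3 (k and 7−k give the same square):
1²=1, 2²=4, 3²≡2 (mod 7).
So the quadratic residues mod 7 are {1, 2, 4}.

1, 2, 4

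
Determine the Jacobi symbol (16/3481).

1

Pull out 2^4: since 3481 ≡ 1 (mod 8), (2/3481) = +1, so (2/3481)^4 = +1.
Reached (1/3481) = 1. Collecting the sign flips along the way, the symbol is +1.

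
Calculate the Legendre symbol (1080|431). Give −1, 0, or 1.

1

First reduce: 1080 ≡ 218 (mod 431).
Pull out 2: since 431 ≡ 7 (mod 8), (2/431) = +1.
Reciprocity: 109 ≡ 1 and 431 ≡ 3 (mod 4), so (109/431) = +(431/109).
Reduce top mod 109: now compute (104/109).
Pull out 2^3: since 109 ≡ 5 (mod 8), (2/109) = -1, so (2/109)^3 = -1.
Reciprocity: 13 ≡ 1 and 109 ≡ 1 (mod 4), so (13/109) = +(109/13).
Reduce top mod 13: now compute (5/13).
Reciprocity: 5 ≡ 1 and 13 ≡ 1 (mod 4), so (5/13) = +(13/5).
Reduce top mod 5: now compute (3/5).
Reciprocity: 3 ≡ 3 and 5 ≡ 1 (mod 4), so (3/5) = +(5/3).
Reduce top mod 3: now compute (2/3).
Pull out 2: since 3 ≡ 3 (mod 8), (2/3) = -1.
Reached (1/3) = 1. Collecting the sign flips along the way, the symbol is +1.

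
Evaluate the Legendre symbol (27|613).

Euler's criterion: (27/613) ≡ 27^306 (mod 613).
27^2 ≡ 116 (mod 613)
27^4 ≡ 583 (mod 613)
27^8 ≡ 287 (mod 613)
27^16 ≡ 227 (mod 613)
27^32 ≡ 37 (mod 613)
27^64 ≡ 143 (mod 613)
27^128 ≡ 220 (mod 613)
27^256 ≡ 586 (mod 613)
27^306 = 27^(256+32+16+2) ≡ 1 (mod 613).
Result is 1, so (27/613) = 1.

1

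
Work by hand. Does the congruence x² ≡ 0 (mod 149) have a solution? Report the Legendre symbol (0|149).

Top reduces to 0: gcd > 1, so the symbol is 0.

0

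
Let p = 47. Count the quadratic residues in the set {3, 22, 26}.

1

(3/47) = +1 → QR.
(22/47) = -1 → non-residue.
(26/47) = -1 → non-residue.
Total quadratic residues among the 3: 1.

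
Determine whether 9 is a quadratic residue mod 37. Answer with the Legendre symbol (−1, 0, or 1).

1

Euler's criterion: (9/37) ≡ 9^18 (mod 37).
9^2 ≡ 7 (mod 37)
9^4 ≡ 12 (mod 37)
9^8 ≡ 33 (mod 37)
9^16 ≡ 16 (mod 37)
9^18 = 9^(16+2) ≡ 1 (mod 37).
Result is 1, so (9/37) = 1.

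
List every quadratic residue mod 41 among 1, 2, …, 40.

1 2 4 5 8 9 10 16 18 20 21 23 25 31 32 33 36 37 39 40

Square k = 1,…,20 (k and 41−k give the same square):
1²=1, 2²=4, 3²=9, 4²=16, 5²=25, 6²=36, 7²≡8, 8²≡23, 9²≡40, 10²≡18, 11²≡39, 12²≡21, 13²≡5, 14²≡32, 15²≡20, 16²≡10, 17²≡2, 18²≡37, 19²≡33, 20²≡31 (mod 41).
So the quadratic residues mod 41 are {1, 2, 4, 5, 8, 9, 10, 16, 18, 20, 21, 23, 25, 31, 32, 33, 36, 37, 39, 40}.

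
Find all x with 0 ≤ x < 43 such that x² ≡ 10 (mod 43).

Since 43 ≡ 3 (mod 4), a square root of 10 is 10^((43+1)/4) = 10^11 mod 43.
Repeated squaring: 10^2≡14, 10^4≡24, 10^8≡17 (mod 43).
10^11 = 10^(8+2+1) ≡ 15 (mod 43).
Check: 15² = 225 ≡ 10 (mod 43). The two roots are 15 and 28.

15, 28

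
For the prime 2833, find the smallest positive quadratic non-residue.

(2/2833) = +1, so 2 is a residue.
(3/2833) = +1, so 3 is a residue.
(4/2833) = +1, so 4 is a residue.
(5/2833) = −1, so 5 is the smallest positive non-residue mod 2833.

5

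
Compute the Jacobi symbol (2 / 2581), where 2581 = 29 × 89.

Pull out 2: since 2581 ≡ 5 (mod 8), (2/2581) = -1.
Reached (1/2581) = 1. Collecting the sign flips along the way, the symbol is -1.

-1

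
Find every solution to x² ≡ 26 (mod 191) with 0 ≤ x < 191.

Since 191 ≡ 3 (mod 4), a square root of 26 is 26^((191+1)/4) = 26^48 mod 191.
Repeated squaring: 26^2≡103, 26^4≡104, 26^8≡120, 26^16≡75, 26^32≡86 (mod 191).
26^48 = 26^(32+16) ≡ 147 (mod 191).
Check: 147² = 21609 ≡ 26 (mod 191). The two roots are 44 and 147.

44, 147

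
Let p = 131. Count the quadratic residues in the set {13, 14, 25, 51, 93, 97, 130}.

(13/131) = +1 → QR.
(14/131) = -1 → non-residue.
(25/131) = +1 → QR.
(51/131) = -1 → non-residue.
(93/131) = -1 → non-residue.
(97/131) = -1 → non-residue.
(130/131) = -1 → non-residue.
Total quadratic residues among the 7: 2.

2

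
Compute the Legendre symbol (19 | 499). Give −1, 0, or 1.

Euler's criterion: (19/499) ≡ 19^249 (mod 499).
19^2 ≡ 361 (mod 499)
19^4 ≡ 82 (mod 499)
19^8 ≡ 237 (mod 499)
19^16 ≡ 281 (mod 499)
19^32 ≡ 119 (mod 499)
19^64 ≡ 189 (mod 499)
19^128 ≡ 292 (mod 499)
19^249 = 19^(128+64+32+16+8+1) ≡ 498 (mod 499).
Result is 498 ≡ −1, so (19/499) = −1.

-1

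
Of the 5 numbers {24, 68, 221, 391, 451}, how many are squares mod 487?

2

(24/487) = -1 → non-residue.
(68/487) = -1 → non-residue.
(221/487) = +1 → QR.
(391/487) = +1 → QR.
(451/487) = -1 → non-residue.
Total quadratic residues among the 5: 2.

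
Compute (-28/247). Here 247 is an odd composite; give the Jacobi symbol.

1

First reduce: -28 ≡ 219 (mod 247).
Reciprocity: 219 ≡ 3 and 247 ≡ 3 (mod 4), so (219/247) = −(247/219).
Reduce top mod 219: now compute (28/219).
Pull out 2^2: since 219 ≡ 3 (mod 8), (2/219) = -1, so (2/219)^2 = +1.
Reciprocity: 7 ≡ 3 and 219 ≡ 3 (mod 4), so (7/219) = −(219/7).
Reduce top mod 7: now compute (2/7).
Pull out 2: since 7 ≡ 7 (mod 8), (2/7) = +1.
Reached (1/7) = 1. Collecting the sign flips along the way, the symbol is +1.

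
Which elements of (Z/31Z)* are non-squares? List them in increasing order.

3,6,11,12,13,15,17,21,22,23,24,26,27,29,30

Square k = 1,…,15 (k and 31−k give the same square):
1²=1, 2²=4, 3²=9, 4²=16, 5²=25, 6²≡5, 7²≡18, 8²≡2, 9²≡19, 10²≡7, 11²≡28, 12²≡20, 13²≡14, 14²≡10, 15²≡8 (mod 31).
The residues are {1, 2, 4, 5, 7, 8, 9, 10, 14, 16, 18, 19, 20, 25, 28}; the non-residues are the remaining 15 nonzero classes.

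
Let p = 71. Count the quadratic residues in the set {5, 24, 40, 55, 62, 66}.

3

(5/71) = +1 → QR.
(24/71) = +1 → QR.
(40/71) = +1 → QR.
(55/71) = -1 → non-residue.
(62/71) = -1 → non-residue.
(66/71) = -1 → non-residue.
Total quadratic residues among the 6: 3.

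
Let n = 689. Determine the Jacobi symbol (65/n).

0

Reciprocity: 65 ≡ 1 and 689 ≡ 1 (mod 4), so (65/689) = +(689/65).
Reduce top mod 65: now compute (39/65).
Reciprocity: 39 ≡ 3 and 65 ≡ 1 (mod 4), so (39/65) = +(65/39).
Reduce top mod 39: now compute (26/39).
Pull out 2: since 39 ≡ 7 (mod 8), (2/39) = +1.
Reciprocity: 13 ≡ 1 and 39 ≡ 3 (mod 4), so (13/39) = +(39/13).
Reduce top mod 13: now compute (0/13).
Top reduces to 0: gcd > 1, so the symbol is 0.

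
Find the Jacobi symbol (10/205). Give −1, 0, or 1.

Pull out 2: since 205 ≡ 5 (mod 8), (2/205) = -1.
Reciprocity: 5 ≡ 1 and 205 ≡ 1 (mod 4), so (5/205) = +(205/5).
Reduce top mod 5: now compute (0/5).
Top reduces to 0: gcd > 1, so the symbol is 0.

0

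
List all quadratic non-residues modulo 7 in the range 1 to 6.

3,5,6

Square k = 1,…,3 (k and 7−k give the same square):
1²=1, 2²=4, 3²≡2 (mod 7).
The residues are {1, 2, 4}; the non-residues are the remaining 3 nonzero classes.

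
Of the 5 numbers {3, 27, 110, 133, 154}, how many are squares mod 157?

4

(3/157) = +1 → QR.
(27/157) = +1 → QR.
(110/157) = +1 → QR.
(133/157) = -1 → non-residue.
(154/157) = +1 → QR.
Total quadratic residues among the 5: 4.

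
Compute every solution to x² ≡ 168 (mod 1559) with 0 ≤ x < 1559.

Since 1559 ≡ 3 (mod 4), a square root of 168 is 168^((1559+1)/4) = 168^390 mod 1559.
Repeated squaring: 168^2≡162, 168^4≡1300, 168^8≡44, 168^16≡377, 168^32≡260, 168^64≡563, 168^128≡492, 168^256≡419 (mod 1559).
168^390 = 168^(256+128+4+2) ≡ 271 (mod 1559).
Check: 271² = 73441 ≡ 168 (mod 1559). The two roots are 271 and 1288.

271, 1288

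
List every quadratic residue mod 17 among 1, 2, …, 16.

Square k = 1,…,8 (k and 17−k give the same square):
1²=1, 2²=4, 3²=9, 4²=16, 5²≡8, 6²≡2, 7²≡15, 8²≡13 (mod 17).
So the quadratic residues mod 17 are {1, 2, 4, 8, 9, 13, 15, 16}.

1,2,4,8,9,13,15,16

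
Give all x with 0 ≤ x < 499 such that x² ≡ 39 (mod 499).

187, 312

Since 499 ≡ 3 (mod 4), a square root of 39 is 39^((499+1)/4) = 39^125 mod 499.
Repeated squaring: 39^2≡24, 39^4≡77, 39^8≡440, 39^16≡487, 39^32≡144, 39^64≡277 (mod 499).
39^125 = 39^(64+32+16+8+4+1) ≡ 187 (mod 499).
Check: 187² = 34969 ≡ 39 (mod 499). The two roots are 187 and 312.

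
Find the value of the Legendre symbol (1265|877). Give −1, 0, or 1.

Euler's criterion: (1265/877) ≡ 388^438 (mod 877).
388^2 ≡ 577 (mod 877)
388^4 ≡ 546 (mod 877)
388^8 ≡ 813 (mod 877)
388^16 ≡ 588 (mod 877)
388^32 ≡ 206 (mod 877)
388^64 ≡ 340 (mod 877)
388^128 ≡ 713 (mod 877)
388^256 ≡ 586 (mod 877)
388^438 = 388^(256+128+32+16+4+2) ≡ 1 (mod 877).
Result is 1, so (1265/877) = 1.

1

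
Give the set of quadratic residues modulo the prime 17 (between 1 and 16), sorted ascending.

1,2,4,8,9,13,15,16

Square k = 1,…,8 (k and 17−k give the same square):
1²=1, 2²=4, 3²=9, 4²=16, 5²≡8, 6²≡2, 7²≡15, 8²≡13 (mod 17).
So the quadratic residues mod 17 are {1, 2, 4, 8, 9, 13, 15, 16}.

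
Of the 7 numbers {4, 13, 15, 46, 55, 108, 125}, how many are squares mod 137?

(4/137) = +1 → QR.
(13/137) = -1 → non-residue.
(15/137) = +1 → QR.
(46/137) = -1 → non-residue.
(55/137) = -1 → non-residue.
(108/137) = -1 → non-residue.
(125/137) = -1 → non-residue.
Total quadratic residues among the 7: 2.

2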